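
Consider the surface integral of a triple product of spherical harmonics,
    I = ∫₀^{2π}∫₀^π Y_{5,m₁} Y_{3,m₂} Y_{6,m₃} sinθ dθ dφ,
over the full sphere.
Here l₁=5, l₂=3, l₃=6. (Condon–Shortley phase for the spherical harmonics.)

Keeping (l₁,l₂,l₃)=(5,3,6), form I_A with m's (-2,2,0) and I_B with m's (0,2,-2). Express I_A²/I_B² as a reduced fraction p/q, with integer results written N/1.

9/2

Same 5,3,6: normalisation and zero-m 3j drop out of the ratio.
A: Δ: 2! 8! 4! / 15! → 1/675675; sum: t=1:−1/34560 t=2:+1/8640 = 1/11520; 3j²(5 3 6; -2 2 0) = Δ·Π!·Σ² = 3/143  (sign +1)
B: Δ: 2! 8! 4! / 15! → 1/675675; sum: t=1:−1/13824 t=2:+1/8640 = 1/23040; 3j²(5 3 6; 0 2 -2) = Δ·Π!·Σ² = 2/429  (sign +1)
I_A²/I_B² = (3/143)/(2/429) = 9/2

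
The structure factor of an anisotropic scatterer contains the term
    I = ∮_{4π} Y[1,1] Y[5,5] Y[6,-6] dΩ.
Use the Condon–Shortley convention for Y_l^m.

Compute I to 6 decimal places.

0.331940

m-sum 0 ✓  L=12 even ✓  4≤6≤6 ✓
Π(2lᵢ+1) = 3×11×13 = 429
triangle coeff Δ(1,5,6) = 1/858
Σ_t [0,0]: t=0:+1/14400 = 1/14400
(3j)²=6/143 [(1 5 6; 0 0 0)], sign=+1
Σ_t [0,0]: t=0:+1/7257600 = 1/7257600
(3j)²=1/13 [(1 5 6; 1 5 -6)], sign=+1
⇒ 4πI² = 18/13
I = (+1)√(18/13/(4π)) = 0.33194004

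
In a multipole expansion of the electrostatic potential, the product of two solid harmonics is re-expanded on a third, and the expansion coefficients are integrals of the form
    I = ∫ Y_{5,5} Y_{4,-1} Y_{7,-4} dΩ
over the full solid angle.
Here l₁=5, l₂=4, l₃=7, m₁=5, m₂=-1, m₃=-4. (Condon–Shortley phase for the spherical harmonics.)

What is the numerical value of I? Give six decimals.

m-sum 0 ✓  L=16 even ✓  1≤7≤9 ✓
Π(2lᵢ+1) = 11×9×15 = 1485
triangle coeff Δ(5,4,7) = 1/6126120
Σ_t [0,2]: t=0:+1/69120 t=1:−1/20736 t=2:+1/69120 = -1/51840
(3j)²=280/21879 [(5 4 7; 0 0 0)], sign=+1
Σ_t [0,0]: t=0:+1/2903040 = 1/2903040
(3j)²=75/6188 [(5 4 7; 5 -1 -4)], sign=-1
⇒ 4πI² = 11250/48841
I = (-1)√(11250/48841/(4π)) = -0.13538765

-0.135388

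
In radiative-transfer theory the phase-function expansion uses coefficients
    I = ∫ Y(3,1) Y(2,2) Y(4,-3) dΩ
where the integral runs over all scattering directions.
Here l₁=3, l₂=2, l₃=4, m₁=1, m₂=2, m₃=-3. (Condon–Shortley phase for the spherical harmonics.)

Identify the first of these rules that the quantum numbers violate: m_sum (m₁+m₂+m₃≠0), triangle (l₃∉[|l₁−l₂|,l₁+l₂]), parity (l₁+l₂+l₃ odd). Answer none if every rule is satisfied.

parity

Σmᵢ = 0  ✓
l₃∈[|l₁−l₂|,l₁+l₂]=[1,5], have l₃=4  ✓
Σlᵢ = 9 ⇒ odd  ✗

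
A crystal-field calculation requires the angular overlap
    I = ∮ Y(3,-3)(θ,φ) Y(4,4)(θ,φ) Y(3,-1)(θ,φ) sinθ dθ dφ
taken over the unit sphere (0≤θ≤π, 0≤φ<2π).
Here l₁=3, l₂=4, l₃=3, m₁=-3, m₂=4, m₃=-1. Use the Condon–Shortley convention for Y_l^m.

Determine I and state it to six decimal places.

m-sum 0 ✓  L=10 even ✓  1≤3≤7 ✓
Π(2lᵢ+1) = 7×9×7 = 441
triangle coeff Δ(3,4,3) = 1/34650
Σ_t [1,3]: t=1:−1/72 t=2:+1/16 t=3:−1/72 = 5/144
(3j)²=2/77 [(3 4 3; 0 0 0)], sign=-1
Σ_t [4,4]: t=4:+1/1152 = 1/1152
(3j)²=1/33 [(3 4 3; -3 4 -1)], sign=+1
⇒ 4πI² = 42/121
I = (-1)√(42/121/(4π)) = -0.16619847

-0.166198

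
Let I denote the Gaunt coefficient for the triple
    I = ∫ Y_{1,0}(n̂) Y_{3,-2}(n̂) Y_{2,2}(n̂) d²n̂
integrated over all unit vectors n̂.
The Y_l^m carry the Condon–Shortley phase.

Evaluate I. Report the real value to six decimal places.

0.184674

Checks pass: Σm=0; 6 even; l₃=2∈[2,4].
(2·1+1)(2·3+1)(2·2+1) = 105
Δ: 2! 0! 4! / 7! → 1/105
sum: t=1:−1/4 = -1/4
3j²(1 3 2; 0 0 0) = Δ·Π!·Σ² = 3/35  (sign -1)
sum: t=1:−1/24 = -1/24
3j²(1 3 2; 0 -2 2) = Δ·Π!·Σ² = 1/21  (sign -1)
combine: 4πI² = 105·3/35·1/21 = 3/7
take √, sign +1: I = 0.18467439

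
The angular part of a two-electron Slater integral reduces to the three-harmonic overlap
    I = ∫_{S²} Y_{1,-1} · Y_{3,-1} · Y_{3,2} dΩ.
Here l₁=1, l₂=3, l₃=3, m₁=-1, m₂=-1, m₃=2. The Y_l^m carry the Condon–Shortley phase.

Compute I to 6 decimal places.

0.000000

l₁+l₂+l₃=7 is odd: 3j(l;000)=0 ⇒ I=0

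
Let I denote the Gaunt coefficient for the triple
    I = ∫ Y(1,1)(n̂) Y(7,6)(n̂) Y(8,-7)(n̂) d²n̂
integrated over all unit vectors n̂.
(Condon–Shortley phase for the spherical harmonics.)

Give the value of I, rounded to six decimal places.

-0.313531

m-sum 0 ✓  L=16 even ✓  6≤8≤8 ✓
Π(2lᵢ+1) = 3×15×17 = 765
triangle coeff Δ(1,7,8) = 1/2040
Σ_t [0,0]: t=0:+1/25401600 = 1/25401600
(3j)²=8/255 [(1 7 8; 0 0 0)], sign=+1
Σ_t [0,0]: t=0:+1/12454041600 = 1/12454041600
(3j)²=7/136 [(1 7 8; 1 6 -7)], sign=-1
⇒ 4πI² = 21/17
I = (-1)√(21/17/(4π)) = -0.31353083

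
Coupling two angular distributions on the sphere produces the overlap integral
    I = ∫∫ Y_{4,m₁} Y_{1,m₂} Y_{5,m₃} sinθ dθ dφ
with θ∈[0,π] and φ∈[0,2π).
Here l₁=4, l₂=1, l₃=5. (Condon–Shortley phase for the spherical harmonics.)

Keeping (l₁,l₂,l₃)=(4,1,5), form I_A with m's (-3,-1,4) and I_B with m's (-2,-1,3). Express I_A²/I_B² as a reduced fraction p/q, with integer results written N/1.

Shared (l₁,l₂,l₃)=(4,1,5): N and (l;000)² cancel in I_A²/I_B².
A: Δ = 0!·8!·2!/11! = 1/495; Racah Σ t=0..0: t=0:+1/10080 = 1/10080; ⇒ 3j(4 1 5; -3 -1 4)² = 4/55, sgn -1
B: Δ = 0!·8!·2!/11! = 1/495; Racah Σ t=0..0: t=0:+1/2880 = 1/2880; ⇒ 3j(4 1 5; -2 -1 3)² = 28/495, sgn +1
I_A²/I_B² = (4/55)/(28/495) = 9/7

9/7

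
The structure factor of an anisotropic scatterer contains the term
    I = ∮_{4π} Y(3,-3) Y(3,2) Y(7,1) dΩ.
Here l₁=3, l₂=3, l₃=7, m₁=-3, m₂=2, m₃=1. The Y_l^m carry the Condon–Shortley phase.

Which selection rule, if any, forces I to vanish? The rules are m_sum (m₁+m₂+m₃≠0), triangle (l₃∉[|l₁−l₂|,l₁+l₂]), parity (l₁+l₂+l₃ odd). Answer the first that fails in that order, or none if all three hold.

azimuthal sum: -3 + 2 + 1 = 0  ✓
0 ≤ 7 ≤ 6 (triangle on l)  ✗
L = 3 + 3 + 7 = 13 (odd)

triangle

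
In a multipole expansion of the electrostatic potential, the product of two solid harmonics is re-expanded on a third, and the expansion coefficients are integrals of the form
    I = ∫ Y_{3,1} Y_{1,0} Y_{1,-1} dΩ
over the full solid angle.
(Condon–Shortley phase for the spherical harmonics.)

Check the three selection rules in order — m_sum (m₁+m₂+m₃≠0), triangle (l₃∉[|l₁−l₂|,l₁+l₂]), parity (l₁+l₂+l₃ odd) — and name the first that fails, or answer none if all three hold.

Σmᵢ = 0  ✓
l₃∈[|l₁−l₂|,l₁+l₂]=[2,4], have l₃=1  ✗
Σlᵢ = 5 ⇒ odd

triangle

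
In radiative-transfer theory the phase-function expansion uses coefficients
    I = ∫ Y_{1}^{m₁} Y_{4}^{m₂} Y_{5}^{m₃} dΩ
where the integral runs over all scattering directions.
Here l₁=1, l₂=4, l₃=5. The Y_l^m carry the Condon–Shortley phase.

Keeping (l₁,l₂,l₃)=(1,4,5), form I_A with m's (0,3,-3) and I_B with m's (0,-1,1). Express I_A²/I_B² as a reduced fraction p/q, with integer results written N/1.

l's match ⇒ only the (l;m) 3-j factors differ between A and B.
A: triangle coeff Δ(1,4,5) = 1/495; Σ_t [0,0]: t=0:+1/5040 = 1/5040; (3j)²=16/495 [(1 4 5; 0 3 -3)], sign=+1
B: triangle coeff Δ(1,4,5) = 1/495; Σ_t [0,0]: t=0:+1/720 = 1/720; (3j)²=8/165 [(1 4 5; 0 -1 1)], sign=+1
I_A²/I_B² = (16/495)/(8/165) = 2/3

2/3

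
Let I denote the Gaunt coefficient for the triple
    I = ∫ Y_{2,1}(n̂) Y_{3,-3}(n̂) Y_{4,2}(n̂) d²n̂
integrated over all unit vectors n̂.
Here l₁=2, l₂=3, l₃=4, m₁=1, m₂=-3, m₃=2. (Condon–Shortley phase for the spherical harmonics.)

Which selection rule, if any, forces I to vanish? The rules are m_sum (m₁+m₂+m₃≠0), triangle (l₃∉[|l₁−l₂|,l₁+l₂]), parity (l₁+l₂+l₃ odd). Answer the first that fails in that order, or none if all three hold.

azimuthal sum: 1 − 3 + 2 = 0  ✓
1 ≤ 4 ≤ 5 (triangle on l)  ✓
L = 2 + 3 + 4 = 9 (odd)  ✗

parity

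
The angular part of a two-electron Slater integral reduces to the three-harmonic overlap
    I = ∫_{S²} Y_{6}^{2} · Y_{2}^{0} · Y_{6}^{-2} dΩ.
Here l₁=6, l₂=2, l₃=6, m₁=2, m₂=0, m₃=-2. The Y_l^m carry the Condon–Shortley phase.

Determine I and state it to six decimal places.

Checks pass: Σm=0; 14 even; l₃=6∈[4,8].
(2·6+1)(2·2+1)(2·6+1) = 845
Δ: 2! 10! 2! / 15! → 1/90090
sum: t=0:+1/69120 t=1:−1/14400 t=2:+1/69120 = -7/172800
3j²(6 2 6; 0 0 0) = Δ·Π!·Σ² = 14/715  (sign -1)
sum: t=0:+1/69120 t=1:−1/30240 t=2:+1/322560 = -1/64512
3j²(6 2 6; 2 0 -2) = Δ·Π!·Σ² = 10/1001  (sign -1)
combine: 4πI² = 845·14/715·10/1001 = 20/121
take √, sign +1: I = 0.11468784

0.114688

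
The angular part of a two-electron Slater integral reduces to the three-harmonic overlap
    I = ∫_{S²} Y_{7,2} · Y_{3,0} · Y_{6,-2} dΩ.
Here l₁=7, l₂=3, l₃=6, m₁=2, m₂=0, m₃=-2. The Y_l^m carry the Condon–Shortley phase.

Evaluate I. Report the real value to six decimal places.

0.080527

m-sum 0 ✓  L=16 even ✓  4≤6≤10 ✓
Π(2lᵢ+1) = 15×7×13 = 1365
triangle coeff Δ(7,3,6) = 1/2042040
Σ_t [1,3]: t=1:−1/207360 t=2:+1/57600 t=3:−1/207360 = 1/129600
(3j)²=168/12155 [(7 3 6; 0 0 0)], sign=+1
Σ_t [1,3]: t=1:−1/207360 t=2:+1/120960 t=3:−1/967680 = 1/414720
(3j)²=21/4862 [(7 3 6; 2 0 -2)], sign=+1
⇒ 4πI² = 37044/454597
I = (+1)√(37044/454597/(4π)) = 0.08052685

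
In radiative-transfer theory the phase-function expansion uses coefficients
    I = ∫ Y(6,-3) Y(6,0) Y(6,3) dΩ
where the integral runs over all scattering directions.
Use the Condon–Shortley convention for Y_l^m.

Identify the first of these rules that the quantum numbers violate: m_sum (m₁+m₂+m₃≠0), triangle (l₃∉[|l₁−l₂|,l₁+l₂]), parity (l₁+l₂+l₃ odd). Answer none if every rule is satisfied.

azimuthal sum: -3 + 0 + 3 = 0  ✓
0 ≤ 6 ≤ 12 (triangle on l)  ✓
L = 6 + 6 + 6 = 18 (even)  ✓

none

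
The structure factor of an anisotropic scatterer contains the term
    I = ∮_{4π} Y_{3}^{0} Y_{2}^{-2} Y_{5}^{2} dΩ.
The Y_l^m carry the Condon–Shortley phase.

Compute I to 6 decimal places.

Checks pass: Σm=0; 10 even; l₃=5∈[1,5].
(2·3+1)(2·2+1)(2·5+1) = 385
Δ: 0! 6! 4! / 11! → 1/2310
sum: t=0:+1/144 = 1/144
3j²(3 2 5; 0 0 0) = Δ·Π!·Σ² = 10/231  (sign -1)
sum: t=0:+1/864 = 1/864
3j²(3 2 5; 0 -2 2) = Δ·Π!·Σ² = 1/66  (sign -1)
combine: 4πI² = 385·10/231·1/66 = 25/99
take √, sign +1: I = 0.14175797

0.141758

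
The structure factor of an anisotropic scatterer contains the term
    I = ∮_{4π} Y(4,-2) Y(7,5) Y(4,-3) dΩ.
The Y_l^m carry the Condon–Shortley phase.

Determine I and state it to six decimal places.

L=15 odd ⇒ parity kills the (l;000) factor ⇒ I = 0

0.000000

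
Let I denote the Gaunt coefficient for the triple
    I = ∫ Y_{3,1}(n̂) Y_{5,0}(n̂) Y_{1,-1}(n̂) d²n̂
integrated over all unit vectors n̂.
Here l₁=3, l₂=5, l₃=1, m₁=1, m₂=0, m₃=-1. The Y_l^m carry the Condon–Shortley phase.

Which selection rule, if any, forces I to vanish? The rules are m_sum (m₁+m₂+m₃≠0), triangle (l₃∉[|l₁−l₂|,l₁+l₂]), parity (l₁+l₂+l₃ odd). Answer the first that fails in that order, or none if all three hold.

triangle

m₁+m₂+m₃ = 1 + 0 − 1 = 0  ✓
triangle: |3−5|=2 ≤ l₃=1 ≤ 3+5=8  ✗
parity: l₁+l₂+l₃ = 9 is odd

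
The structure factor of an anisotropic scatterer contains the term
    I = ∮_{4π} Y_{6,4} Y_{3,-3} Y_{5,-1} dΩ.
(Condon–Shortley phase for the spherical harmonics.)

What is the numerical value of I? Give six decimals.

m-sum 0 ✓  L=14 even ✓  3≤5≤9 ✓
Π(2lᵢ+1) = 13×7×11 = 1001
triangle coeff Δ(6,3,5) = 1/675675
Σ_t [1,3]: t=1:−1/8640 t=2:+1/2304 t=3:−1/8640 = 7/34560
(3j)²=7/429 [(6 3 5; 0 0 0)], sign=-1
Σ_t [0,0]: t=0:+1/69120 = 1/69120
(3j)²=4/143 [(6 3 5; 4 -3 -1)], sign=+1
⇒ 4πI² = 196/429
I = (-1)√(196/429/(4π)) = -0.19067531

-0.190675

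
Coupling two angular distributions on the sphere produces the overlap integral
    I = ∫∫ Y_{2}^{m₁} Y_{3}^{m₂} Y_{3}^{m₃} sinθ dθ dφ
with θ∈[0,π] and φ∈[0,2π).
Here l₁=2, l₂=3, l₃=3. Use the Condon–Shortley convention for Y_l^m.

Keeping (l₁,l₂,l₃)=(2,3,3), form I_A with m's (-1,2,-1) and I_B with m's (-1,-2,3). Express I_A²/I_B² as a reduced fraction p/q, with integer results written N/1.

3/5

l's match ⇒ only the (l;m) 3-j factors differ between A and B.
A: triangle coeff Δ(2,3,3) = 1/3780; Σ_t [1,2]: t=1:−1/48 t=2:+1/12 = 1/16; (3j)²=1/28 [(2 3 3; -1 2 -1)], sign=+1
B: triangle coeff Δ(2,3,3) = 1/3780; Σ_t [1,1]: t=1:−1/48 = -1/48; (3j)²=5/84 [(2 3 3; -1 -2 3)], sign=-1
I_A²/I_B² = (1/28)/(5/84) = 3/5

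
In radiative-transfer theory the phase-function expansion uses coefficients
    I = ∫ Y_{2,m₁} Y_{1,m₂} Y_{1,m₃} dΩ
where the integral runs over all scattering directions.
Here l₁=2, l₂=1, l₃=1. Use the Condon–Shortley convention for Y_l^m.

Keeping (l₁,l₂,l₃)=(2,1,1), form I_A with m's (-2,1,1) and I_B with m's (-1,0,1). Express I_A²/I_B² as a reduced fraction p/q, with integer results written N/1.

2/1

Same 2,1,1: normalisation and zero-m 3j drop out of the ratio.
A: Δ: 2! 2! 0! / 5! → 1/30; sum: t=2:+1/4 = 1/4; 3j²(2 1 1; -2 1 1) = Δ·Π!·Σ² = 1/5  (sign +1)
B: Δ: 2! 2! 0! / 5! → 1/30; sum: t=1:−1/2 = -1/2; 3j²(2 1 1; -1 0 1) = Δ·Π!·Σ² = 1/10  (sign -1)
I_A²/I_B² = (1/5)/(1/10) = 2/1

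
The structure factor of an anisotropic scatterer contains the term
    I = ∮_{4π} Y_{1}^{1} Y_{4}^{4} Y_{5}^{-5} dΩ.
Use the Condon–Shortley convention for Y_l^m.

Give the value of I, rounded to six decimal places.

Rules hold: Σm=0, L=10 even, 3≤5≤5.
N = 3·9·11 = 297
Δ = 0!·2!·8!/11! = 1/495
Racah Σ t=0..0: t=0:+1/576 = 1/576
⇒ 3j(1 4 5; 0 0 0)² = 5/99, sgn -1
Racah Σ t=0..0: t=0:+1/80640 = 1/80640
⇒ 3j(1 4 5; 1 4 -5)² = 1/11, sgn +1
4πI² = N·(3j₀)²·(3jₘ)² = 15/11
I = -1·√(1.36364/4π) = -0.32941575

-0.329416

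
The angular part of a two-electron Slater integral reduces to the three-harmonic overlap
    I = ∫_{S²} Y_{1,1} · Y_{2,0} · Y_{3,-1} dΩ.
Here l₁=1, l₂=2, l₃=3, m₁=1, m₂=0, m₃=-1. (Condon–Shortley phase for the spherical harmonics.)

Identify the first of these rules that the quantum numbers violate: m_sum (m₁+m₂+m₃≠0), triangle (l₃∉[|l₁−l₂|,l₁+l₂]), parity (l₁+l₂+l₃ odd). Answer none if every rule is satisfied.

m₁+m₂+m₃ = 1 + 0 − 1 = 0  ✓
triangle: |1−2|=1 ≤ l₃=3 ≤ 1+2=3  ✓
parity: l₁+l₂+l₃ = 6 is even  ✓

none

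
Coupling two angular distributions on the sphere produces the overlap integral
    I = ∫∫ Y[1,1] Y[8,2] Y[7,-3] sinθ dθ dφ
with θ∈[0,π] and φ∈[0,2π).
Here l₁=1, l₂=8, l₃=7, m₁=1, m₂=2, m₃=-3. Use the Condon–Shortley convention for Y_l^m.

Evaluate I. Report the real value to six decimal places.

Rules hold: Σm=0, L=16 even, 7≤7≤9.
N = 3·17·15 = 765
Δ = 2!·0!·14!/17! = 1/2040
Racah Σ t=1..1: t=1:−1/25401600 = -1/25401600
⇒ 3j(1 8 7; 0 0 0)² = 8/255, sgn +1
Racah Σ t=0..0: t=0:+1/174182400 = 1/174182400
⇒ 3j(1 8 7; 1 2 -3)² = 1/136, sgn +1
4πI² = N·(3j₀)²·(3jₘ)² = 3/17
I = +1·√(0.176471/4π) = 0.11850352

0.118504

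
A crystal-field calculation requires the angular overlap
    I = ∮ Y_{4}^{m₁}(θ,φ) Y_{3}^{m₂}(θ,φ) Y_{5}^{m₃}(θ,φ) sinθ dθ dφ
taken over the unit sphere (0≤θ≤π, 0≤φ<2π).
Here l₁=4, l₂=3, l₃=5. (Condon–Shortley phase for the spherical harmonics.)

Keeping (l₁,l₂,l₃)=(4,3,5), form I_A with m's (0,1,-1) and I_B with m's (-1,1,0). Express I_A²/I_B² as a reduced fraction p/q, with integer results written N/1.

242/3

Shared (l₁,l₂,l₃)=(4,3,5): N and (l;000)² cancel in I_A²/I_B².
A: Δ = 2!·6!·4!/13! = 1/180180; Racah Σ t=0..2: t=0:+1/2304 t=1:−1/216 t=2:+1/384 = -11/6912; ⇒ 3j(4 3 5; 0 1 -1)² = 11/1638, sgn -1
B: Δ = 2!·6!·4!/13! = 1/180180; Racah Σ t=0..2: t=0:+1/5760 t=1:−1/288 t=2:+1/288 = 1/5760; ⇒ 3j(4 3 5; -1 1 0)² = 1/12012, sgn -1
I_A²/I_B² = (11/1638)/(1/12012) = 242/3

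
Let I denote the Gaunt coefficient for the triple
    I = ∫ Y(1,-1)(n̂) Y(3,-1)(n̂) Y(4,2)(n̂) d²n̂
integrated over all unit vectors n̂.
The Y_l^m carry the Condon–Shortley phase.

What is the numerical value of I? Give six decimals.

0.238414

Rules hold: Σm=0, L=8 even, 2≤4≤4.
N = 3·7·9 = 189
Δ = 0!·2!·6!/9! = 1/252
Racah Σ t=0..0: t=0:+1/36 = 1/36
⇒ 3j(1 3 4; 0 0 0)² = 4/63, sgn +1
Racah Σ t=0..0: t=0:+1/96 = 1/96
⇒ 3j(1 3 4; -1 -1 2)² = 5/84, sgn +1
4πI² = N·(3j₀)²·(3jₘ)² = 5/7
I = +1·√(0.714286/4π) = 0.23841361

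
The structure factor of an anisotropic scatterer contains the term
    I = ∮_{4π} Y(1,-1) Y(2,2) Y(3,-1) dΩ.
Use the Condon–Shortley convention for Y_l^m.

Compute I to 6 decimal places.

m-sum 0 ✓  L=6 even ✓  1≤3≤3 ✓
Π(2lᵢ+1) = 3×5×7 = 105
triangle coeff Δ(1,2,3) = 1/105
Σ_t [0,0]: t=0:+1/4 = 1/4
(3j)²=3/35 [(1 2 3; 0 0 0)], sign=-1
Σ_t [0,0]: t=0:+1/48 = 1/48
(3j)²=1/105 [(1 2 3; -1 2 -1)], sign=+1
⇒ 4πI² = 3/35
I = (-1)√(3/35/(4π)) = -0.08258890

-0.082589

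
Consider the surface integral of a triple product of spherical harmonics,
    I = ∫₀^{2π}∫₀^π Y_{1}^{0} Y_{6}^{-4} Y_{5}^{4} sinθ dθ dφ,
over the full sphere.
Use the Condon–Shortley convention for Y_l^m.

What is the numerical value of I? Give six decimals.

Rules hold: Σm=0, L=12 even, 5≤5≤7.
N = 3·13·11 = 429
Δ = 2!·0!·10!/13! = 1/858
Racah Σ t=1..1: t=1:−1/14400 = -1/14400
⇒ 3j(1 6 5; 0 0 0)² = 6/143, sgn +1
Racah Σ t=1..1: t=1:−1/362880 = -1/362880
⇒ 3j(1 6 5; 0 -4 4)² = 10/429, sgn +1
4πI² = N·(3j₀)²·(3jₘ)² = 60/143
I = +1·√(0.41958/4π) = 0.18272698

0.182727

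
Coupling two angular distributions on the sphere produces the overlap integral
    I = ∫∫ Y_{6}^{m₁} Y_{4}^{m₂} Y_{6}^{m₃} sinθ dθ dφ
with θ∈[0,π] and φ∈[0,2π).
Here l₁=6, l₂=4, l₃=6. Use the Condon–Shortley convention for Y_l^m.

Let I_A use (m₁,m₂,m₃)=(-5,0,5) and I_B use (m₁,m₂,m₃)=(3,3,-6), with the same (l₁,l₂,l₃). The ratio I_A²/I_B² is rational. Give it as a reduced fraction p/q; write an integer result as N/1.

44/63

l's match ⇒ only the (l;m) 3-j factors differ between A and B.
A: triangle coeff Δ(6,4,6) = 1/15315300; Σ_t [3,4]: t=3:−1/1451520 t=4:+1/2903040 = -1/2903040; (3j)²=11/1547 [(6 4 6; -5 0 5)], sign=+1
B: triangle coeff Δ(6,4,6) = 1/15315300; Σ_t [3,3]: t=3:−1/5806080 = -1/5806080; (3j)²=9/884 [(6 4 6; 3 3 -6)], sign=-1
I_A²/I_B² = (11/1547)/(9/884) = 44/63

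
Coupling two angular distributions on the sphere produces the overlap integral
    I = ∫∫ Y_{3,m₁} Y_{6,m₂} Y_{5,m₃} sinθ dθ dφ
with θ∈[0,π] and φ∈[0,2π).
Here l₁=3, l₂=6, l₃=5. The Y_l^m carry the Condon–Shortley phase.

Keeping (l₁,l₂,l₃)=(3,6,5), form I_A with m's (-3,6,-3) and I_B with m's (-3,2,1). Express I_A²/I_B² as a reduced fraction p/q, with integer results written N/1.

33/70

Same 3,6,5: normalisation and zero-m 3j drop out of the ratio.
A: Δ: 4! 2! 8! / 15! → 1/675675; sum: t=4:+1/1935360 = 1/1935360; 3j²(3 6 5; -3 6 -3) = Δ·Π!·Σ² = 1/91  (sign +1)
B: Δ: 4! 2! 8! / 15! → 1/675675; sum: t=4:+1/27648 = 1/27648; 3j²(3 6 5; -3 2 1) = Δ·Π!·Σ² = 10/429  (sign +1)
I_A²/I_B² = (1/91)/(10/429) = 33/70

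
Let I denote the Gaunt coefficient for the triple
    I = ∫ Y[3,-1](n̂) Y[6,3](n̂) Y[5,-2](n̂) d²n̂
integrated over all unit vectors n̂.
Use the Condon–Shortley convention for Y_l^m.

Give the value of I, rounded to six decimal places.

m-sum 0 ✓  L=14 even ✓  3≤5≤9 ✓
Π(2lᵢ+1) = 7×13×11 = 1001
triangle coeff Δ(3,6,5) = 1/675675
Σ_t [1,3]: t=1:−1/8640 t=2:+1/2304 t=3:−1/8640 = 7/34560
(3j)²=7/429 [(3 6 5; 0 0 0)], sign=-1
Σ_t [2,4]: t=2:+1/40320 t=3:−1/8640 t=4:+1/34560 = -1/16128
(3j)²=18/1001 [(3 6 5; -1 3 -2)], sign=+1
⇒ 4πI² = 42/143
I = (-1)√(42/143/(4π)) = -0.15288036

-0.152880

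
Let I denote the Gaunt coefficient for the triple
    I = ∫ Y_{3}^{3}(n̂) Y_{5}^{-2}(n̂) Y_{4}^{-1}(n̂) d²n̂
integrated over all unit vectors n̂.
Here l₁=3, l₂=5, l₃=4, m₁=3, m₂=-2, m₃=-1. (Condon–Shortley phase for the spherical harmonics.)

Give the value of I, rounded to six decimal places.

-0.179179

Checks pass: Σm=0; 12 even; l₃=4∈[2,8].
(2·3+1)(2·5+1)(2·4+1) = 693
Δ: 4! 2! 6! / 13! → 1/180180
sum: t=1:−1/576 t=2:+1/144 t=3:−1/576 = 1/288
3j²(3 5 4; 0 0 0) = Δ·Π!·Σ² = 20/1001  (sign +1)
sum: t=0:+1/1728 = 1/1728
3j²(3 5 4; 3 -2 -1) = Δ·Π!·Σ² = 25/858  (sign -1)
combine: 4πI² = 693·20/1001·25/858 = 750/1859
take √, sign -1: I = -0.17917854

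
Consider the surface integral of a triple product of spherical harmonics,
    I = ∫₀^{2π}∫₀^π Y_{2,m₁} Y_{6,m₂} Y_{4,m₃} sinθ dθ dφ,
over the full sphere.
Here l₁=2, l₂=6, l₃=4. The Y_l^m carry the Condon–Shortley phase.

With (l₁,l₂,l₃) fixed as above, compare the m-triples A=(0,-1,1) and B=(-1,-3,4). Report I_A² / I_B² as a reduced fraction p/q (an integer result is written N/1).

Same 2,6,4: normalisation and zero-m 3j drop out of the ratio.
A: Δ: 4! 0! 8! / 13! → 1/6435; sum: t=2:+1/2880 = 1/2880; 3j²(2 6 4; 0 -1 1) = Δ·Π!·Σ² = 14/429  (sign -1)
B: Δ: 4! 0! 8! / 13! → 1/6435; sum: t=3:−1/241920 = -1/241920; 3j²(2 6 4; -1 -3 4) = Δ·Π!·Σ² = 1/715  (sign -1)
I_A²/I_B² = (14/429)/(1/715) = 70/3

70/3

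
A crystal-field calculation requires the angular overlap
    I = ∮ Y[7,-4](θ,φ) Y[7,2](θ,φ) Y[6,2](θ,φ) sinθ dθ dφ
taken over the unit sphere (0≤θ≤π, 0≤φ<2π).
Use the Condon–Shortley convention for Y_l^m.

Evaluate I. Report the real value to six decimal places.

Checks pass: Σm=0; 20 even; l₃=6∈[0,14].
(2·7+1)(2·7+1)(2·6+1) = 2925
Δ: 8! 6! 6! / 21! → 1/2444321880
sum: t=1:−1/2612736000 t=2:+1/20736000 t=3:−1/1658880 t=4:+1/746496 t=5:−1/1658880 t=6:+1/20736000 t=7:−1/2612736000 = 1/4354560
3j²(7 7 6; 0 0 0) = Δ·Π!·Σ² = 1000/138567  (sign +1)
sum: t=5:−1/24883200 t=6:+1/6220800 t=7:−1/11612160 t=8:+1/174182400 = 1/24883200
3j²(7 7 6; -4 2 2) = Δ·Π!·Σ² = 28/4199  (sign +1)
combine: 4πI² = 2925·1000/138567·28/4199 = 2100000/14919047
take √, sign +1: I = 0.10583618

0.105836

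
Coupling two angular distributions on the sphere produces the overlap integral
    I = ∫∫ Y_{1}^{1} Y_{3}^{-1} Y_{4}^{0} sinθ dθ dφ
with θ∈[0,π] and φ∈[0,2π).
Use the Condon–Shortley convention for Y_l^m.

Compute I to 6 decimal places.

Checks pass: Σm=0; 8 even; l₃=4∈[2,4].
(2·1+1)(2·3+1)(2·4+1) = 189
Δ: 0! 2! 6! / 9! → 1/252
sum: t=0:+1/36 = 1/36
3j²(1 3 4; 0 0 0) = Δ·Π!·Σ² = 4/63  (sign +1)
sum: t=0:+1/96 = 1/96
3j²(1 3 4; 1 -1 0) = Δ·Π!·Σ² = 1/42  (sign +1)
combine: 4πI² = 189·4/63·1/42 = 2/7
take √, sign +1: I = 0.15078601

0.150786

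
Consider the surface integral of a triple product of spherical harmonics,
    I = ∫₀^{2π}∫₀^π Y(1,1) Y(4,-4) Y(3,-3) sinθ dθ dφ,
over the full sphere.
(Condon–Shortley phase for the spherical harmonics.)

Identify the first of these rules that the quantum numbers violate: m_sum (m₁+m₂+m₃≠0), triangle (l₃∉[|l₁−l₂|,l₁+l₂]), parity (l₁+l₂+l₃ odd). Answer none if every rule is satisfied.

m₁+m₂+m₃ = 1 − 4 − 3 = -6  ✗
triangle: |1−4|=3 ≤ l₃=3 ≤ 1+4=5
parity: l₁+l₂+l₃ = 8 is even

m_sum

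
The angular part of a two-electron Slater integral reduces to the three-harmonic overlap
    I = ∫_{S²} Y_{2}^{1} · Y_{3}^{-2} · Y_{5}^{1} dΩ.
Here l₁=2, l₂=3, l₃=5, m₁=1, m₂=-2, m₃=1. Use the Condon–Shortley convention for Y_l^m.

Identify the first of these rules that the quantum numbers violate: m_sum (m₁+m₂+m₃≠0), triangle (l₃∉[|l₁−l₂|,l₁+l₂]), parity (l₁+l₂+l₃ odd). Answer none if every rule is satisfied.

azimuthal sum: 1 − 2 + 1 = 0  ✓
1 ≤ 5 ≤ 5 (triangle on l)  ✓
L = 2 + 3 + 5 = 10 (even)  ✓

none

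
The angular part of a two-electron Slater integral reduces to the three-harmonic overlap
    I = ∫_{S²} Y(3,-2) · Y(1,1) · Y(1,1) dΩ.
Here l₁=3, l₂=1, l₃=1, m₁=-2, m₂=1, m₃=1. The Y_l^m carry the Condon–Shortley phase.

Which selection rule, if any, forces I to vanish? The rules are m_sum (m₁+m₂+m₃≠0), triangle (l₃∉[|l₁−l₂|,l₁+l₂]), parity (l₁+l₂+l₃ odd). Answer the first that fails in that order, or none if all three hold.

triangle

azimuthal sum: -2 + 1 + 1 = 0  ✓
2 ≤ 1 ≤ 4 (triangle on l)  ✗
L = 3 + 1 + 1 = 5 (odd)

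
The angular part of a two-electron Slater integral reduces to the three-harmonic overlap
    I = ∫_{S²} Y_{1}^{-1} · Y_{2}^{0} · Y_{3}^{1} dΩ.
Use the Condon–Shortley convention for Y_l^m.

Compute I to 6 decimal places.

Checks pass: Σm=0; 6 even; l₃=3∈[1,3].
(2·1+1)(2·2+1)(2·3+1) = 105
Δ: 0! 2! 4! / 7! → 1/105
sum: t=0:+1/4 = 1/4
3j²(1 2 3; 0 0 0) = Δ·Π!·Σ² = 3/35  (sign -1)
sum: t=0:+1/8 = 1/8
3j²(1 2 3; -1 0 1) = Δ·Π!·Σ² = 2/35  (sign +1)
combine: 4πI² = 105·3/35·2/35 = 18/35
take √, sign -1: I = -0.20230066

-0.202301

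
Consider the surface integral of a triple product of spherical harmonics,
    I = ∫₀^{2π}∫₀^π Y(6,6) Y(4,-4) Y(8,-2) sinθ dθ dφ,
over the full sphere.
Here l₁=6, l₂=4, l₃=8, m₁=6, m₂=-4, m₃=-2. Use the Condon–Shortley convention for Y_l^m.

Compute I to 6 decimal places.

-0.011709

Checks pass: Σm=0; 18 even; l₃=8∈[2,10].
(2·6+1)(2·4+1)(2·8+1) = 1989
Δ: 2! 10! 6! / 19! → 1/23279256
sum: t=0:+1/1658880 t=1:−1/518400 t=2:+1/1658880 = -1/1382400
3j²(6 4 8; 0 0 0) = Δ·Π!·Σ² = 504/46189  (sign -1)
sum: t=0:+1/5225472000 = 1/5225472000
3j²(6 4 8; 6 -4 -2) = Δ·Π!·Σ² = 1/12597  (sign +1)
combine: 4πI² = 1989·504/46189·1/12597 = 1512/877591
take √, sign -1: I = -0.01170914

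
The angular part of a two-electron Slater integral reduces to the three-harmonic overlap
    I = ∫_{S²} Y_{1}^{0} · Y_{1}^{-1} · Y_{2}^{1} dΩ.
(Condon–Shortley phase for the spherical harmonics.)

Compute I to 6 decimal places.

Rules hold: Σm=0, L=4 even, 0≤2≤2.
N = 3·3·5 = 45
Δ = 0!·2!·2!/5! = 1/30
Racah Σ t=0..0: t=0:+1/1 = 1/1
⇒ 3j(1 1 2; 0 0 0)² = 2/15, sgn +1
Racah Σ t=0..0: t=0:+1/2 = 1/2
⇒ 3j(1 1 2; 0 -1 1)² = 1/10, sgn -1
4πI² = N·(3j₀)²·(3jₘ)² = 3/5
I = -1·√(0.6/4π) = -0.21850969

-0.218510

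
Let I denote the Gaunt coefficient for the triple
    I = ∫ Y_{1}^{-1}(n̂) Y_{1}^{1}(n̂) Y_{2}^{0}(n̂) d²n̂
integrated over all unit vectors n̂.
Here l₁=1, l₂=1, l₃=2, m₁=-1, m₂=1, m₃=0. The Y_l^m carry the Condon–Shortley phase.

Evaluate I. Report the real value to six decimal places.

0.126157

m-sum 0 ✓  L=4 even ✓  0≤2≤2 ✓
Π(2lᵢ+1) = 3×3×5 = 45
triangle coeff Δ(1,1,2) = 1/30
Σ_t [0,0]: t=0:+1/1 = 1/1
(3j)²=2/15 [(1 1 2; 0 0 0)], sign=+1
Σ_t [0,0]: t=0:+1/4 = 1/4
(3j)²=1/30 [(1 1 2; -1 1 0)], sign=+1
⇒ 4πI² = 1/5
I = (+1)√(1/5/(4π)) = 0.12615663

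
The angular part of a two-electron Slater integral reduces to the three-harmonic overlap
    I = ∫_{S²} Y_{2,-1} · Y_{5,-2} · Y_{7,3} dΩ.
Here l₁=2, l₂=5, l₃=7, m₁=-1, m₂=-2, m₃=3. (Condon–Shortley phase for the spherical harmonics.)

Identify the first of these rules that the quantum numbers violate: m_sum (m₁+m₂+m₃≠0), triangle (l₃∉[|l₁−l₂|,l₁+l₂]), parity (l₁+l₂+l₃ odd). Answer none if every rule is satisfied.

none

azimuthal sum: -1 − 2 + 3 = 0  ✓
3 ≤ 7 ≤ 7 (triangle on l)  ✓
L = 2 + 5 + 7 = 14 (even)  ✓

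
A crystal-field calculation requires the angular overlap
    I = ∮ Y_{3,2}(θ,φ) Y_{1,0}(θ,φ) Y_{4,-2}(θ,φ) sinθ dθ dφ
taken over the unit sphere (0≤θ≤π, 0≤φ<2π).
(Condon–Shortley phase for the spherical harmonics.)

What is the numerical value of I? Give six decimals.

m-sum 0 ✓  L=8 even ✓  2≤4≤4 ✓
Π(2lᵢ+1) = 7×3×9 = 189
triangle coeff Δ(3,1,4) = 1/252
Σ_t [0,0]: t=0:+1/36 = 1/36
(3j)²=4/63 [(3 1 4; 0 0 0)], sign=+1
Σ_t [0,0]: t=0:+1/120 = 1/120
(3j)²=1/21 [(3 1 4; 2 0 -2)], sign=+1
⇒ 4πI² = 4/7
I = (+1)√(4/7/(4π)) = 0.21324362

0.213244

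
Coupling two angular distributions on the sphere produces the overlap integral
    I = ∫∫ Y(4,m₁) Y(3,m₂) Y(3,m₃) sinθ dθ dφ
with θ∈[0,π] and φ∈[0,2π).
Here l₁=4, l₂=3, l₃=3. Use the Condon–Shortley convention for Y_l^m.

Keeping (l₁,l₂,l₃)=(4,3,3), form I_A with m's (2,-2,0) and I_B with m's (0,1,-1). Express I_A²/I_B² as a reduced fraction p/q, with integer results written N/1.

l's match ⇒ only the (l;m) 3-j factors differ between A and B.
A: triangle coeff Δ(4,3,3) = 1/34650; Σ_t [0,1]: t=0:+1/96 t=1:−1/72 = -1/288; (3j)²=1/462 [(4 3 3; 2 -2 0)], sign=+1
B: triangle coeff Δ(4,3,3) = 1/34650; Σ_t [2,4]: t=2:+1/32 t=3:−1/36 t=4:+1/1152 = 5/1152; (3j)²=1/1386 [(4 3 3; 0 1 -1)], sign=+1
I_A²/I_B² = (1/462)/(1/1386) = 3/1

3/1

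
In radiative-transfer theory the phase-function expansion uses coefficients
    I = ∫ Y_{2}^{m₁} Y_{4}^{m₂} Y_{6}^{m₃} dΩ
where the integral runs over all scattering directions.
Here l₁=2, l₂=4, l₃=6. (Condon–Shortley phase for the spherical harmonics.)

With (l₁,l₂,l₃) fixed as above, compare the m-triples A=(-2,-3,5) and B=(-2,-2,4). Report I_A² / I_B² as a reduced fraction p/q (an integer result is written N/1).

11/7

Same 2,4,6: normalisation and zero-m 3j drop out of the ratio.
A: Δ: 0! 4! 8! / 13! → 1/6435; sum: t=0:+1/120960 = 1/120960; 3j²(2 4 6; -2 -3 5) = Δ·Π!·Σ² = 2/39  (sign -1)
B: Δ: 0! 4! 8! / 13! → 1/6435; sum: t=0:+1/34560 = 1/34560; 3j²(2 4 6; -2 -2 4) = Δ·Π!·Σ² = 14/429  (sign +1)
I_A²/I_B² = (2/39)/(14/429) = 11/7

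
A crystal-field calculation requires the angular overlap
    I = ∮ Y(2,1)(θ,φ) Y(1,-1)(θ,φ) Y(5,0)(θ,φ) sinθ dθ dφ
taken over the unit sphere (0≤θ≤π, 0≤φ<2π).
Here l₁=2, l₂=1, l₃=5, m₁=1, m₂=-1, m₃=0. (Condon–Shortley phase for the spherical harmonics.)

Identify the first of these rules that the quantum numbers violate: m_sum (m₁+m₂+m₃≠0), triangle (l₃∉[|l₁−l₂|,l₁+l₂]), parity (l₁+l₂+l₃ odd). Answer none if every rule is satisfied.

Σmᵢ = 0  ✓
l₃∈[|l₁−l₂|,l₁+l₂]=[1,3], have l₃=5  ✗
Σlᵢ = 8 ⇒ even

triangle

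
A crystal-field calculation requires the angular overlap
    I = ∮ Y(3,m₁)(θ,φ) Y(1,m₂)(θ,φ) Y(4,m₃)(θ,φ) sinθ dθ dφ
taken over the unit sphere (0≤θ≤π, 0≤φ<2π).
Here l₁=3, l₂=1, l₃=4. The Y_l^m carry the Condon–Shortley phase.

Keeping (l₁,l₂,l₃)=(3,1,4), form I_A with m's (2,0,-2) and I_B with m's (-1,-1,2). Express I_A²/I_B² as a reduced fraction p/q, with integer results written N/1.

4/5

l's match ⇒ only the (l;m) 3-j factors differ between A and B.
A: triangle coeff Δ(3,1,4) = 1/252; Σ_t [0,0]: t=0:+1/120 = 1/120; (3j)²=1/21 [(3 1 4; 2 0 -2)], sign=+1
B: triangle coeff Δ(3,1,4) = 1/252; Σ_t [0,0]: t=0:+1/96 = 1/96; (3j)²=5/84 [(3 1 4; -1 -1 2)], sign=+1
I_A²/I_B² = (1/21)/(5/84) = 4/5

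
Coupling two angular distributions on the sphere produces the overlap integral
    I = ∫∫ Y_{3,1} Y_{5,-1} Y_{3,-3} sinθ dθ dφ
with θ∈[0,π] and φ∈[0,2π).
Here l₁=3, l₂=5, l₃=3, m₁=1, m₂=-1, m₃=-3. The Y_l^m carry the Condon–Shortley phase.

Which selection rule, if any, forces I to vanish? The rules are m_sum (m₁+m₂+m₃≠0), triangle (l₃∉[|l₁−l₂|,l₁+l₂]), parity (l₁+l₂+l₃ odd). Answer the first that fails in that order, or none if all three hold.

m_sum

azimuthal sum: 1 − 1 − 3 = -3  ✗
2 ≤ 3 ≤ 8 (triangle on l)
L = 3 + 5 + 3 = 11 (odd)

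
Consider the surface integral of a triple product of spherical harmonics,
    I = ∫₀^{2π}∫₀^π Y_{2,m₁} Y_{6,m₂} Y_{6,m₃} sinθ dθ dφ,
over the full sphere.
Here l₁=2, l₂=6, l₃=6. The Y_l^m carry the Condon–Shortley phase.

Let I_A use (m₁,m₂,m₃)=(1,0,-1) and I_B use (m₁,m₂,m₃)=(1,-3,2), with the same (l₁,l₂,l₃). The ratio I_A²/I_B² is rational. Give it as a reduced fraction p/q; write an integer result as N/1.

7/150

Shared (l₁,l₂,l₃)=(2,6,6): N and (l;000)² cancel in I_A²/I_B².
A: Δ = 2!·2!·10!/15! = 1/90090; Racah Σ t=0..1: t=0:+1/34560 t=1:−1/28800 = -1/172800; ⇒ 3j(2 6 6; 1 0 -1)² = 1/1430, sgn +1
B: Δ = 2!·2!·10!/15! = 1/90090; Racah Σ t=0..1: t=0:+1/60480 t=1:−1/161280 = 1/96768; ⇒ 3j(2 6 6; 1 -3 2)² = 15/1001, sgn +1
I_A²/I_B² = (1/1430)/(15/1001) = 7/150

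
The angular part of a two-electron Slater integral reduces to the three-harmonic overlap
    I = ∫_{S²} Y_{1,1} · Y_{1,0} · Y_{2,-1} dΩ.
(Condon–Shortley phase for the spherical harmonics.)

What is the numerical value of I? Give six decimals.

Checks pass: Σm=0; 4 even; l₃=2∈[0,2].
(2·1+1)(2·1+1)(2·2+1) = 45
Δ: 0! 2! 2! / 5! → 1/30
sum: t=0:+1/1 = 1/1
3j²(1 1 2; 0 0 0) = Δ·Π!·Σ² = 2/15  (sign +1)
sum: t=0:+1/2 = 1/2
3j²(1 1 2; 1 0 -1) = Δ·Π!·Σ² = 1/10  (sign -1)
combine: 4πI² = 45·2/15·1/10 = 3/5
take √, sign -1: I = -0.21850969

-0.218510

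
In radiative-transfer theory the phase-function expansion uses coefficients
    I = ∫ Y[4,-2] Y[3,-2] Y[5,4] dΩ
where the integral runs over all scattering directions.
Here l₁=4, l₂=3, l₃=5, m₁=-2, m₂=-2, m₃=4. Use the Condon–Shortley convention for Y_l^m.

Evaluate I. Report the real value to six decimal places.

0.143343

m-sum 0 ✓  L=12 even ✓  1≤5≤7 ✓
Π(2lᵢ+1) = 9×7×11 = 693
triangle coeff Δ(4,3,5) = 1/180180
Σ_t [0,2]: t=0:+1/576 t=1:−1/144 t=2:+1/576 = -1/288
(3j)²=20/1001 [(4 3 5; 0 0 0)], sign=+1
Σ_t [0,1]: t=0:+1/8640 t=1:−1/2880 = -1/4320
(3j)²=8/429 [(4 3 5; -2 -2 4)], sign=+1
⇒ 4πI² = 480/1859
I = (+1)√(480/1859/(4π)) = 0.14334284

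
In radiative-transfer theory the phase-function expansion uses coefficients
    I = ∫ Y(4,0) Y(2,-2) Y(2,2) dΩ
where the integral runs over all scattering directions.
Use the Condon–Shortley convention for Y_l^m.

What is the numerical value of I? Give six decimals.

Rules hold: Σm=0, L=8 even, 2≤2≤6.
N = 9·5·5 = 225
Δ = 4!·4!·0!/9! = 1/630
Racah Σ t=2..2: t=2:+1/16 = 1/16
⇒ 3j(4 2 2; 0 0 0)² = 2/35, sgn +1
Racah Σ t=0..0: t=0:+1/576 = 1/576
⇒ 3j(4 2 2; 0 -2 2)² = 1/630, sgn +1
4πI² = N·(3j₀)²·(3jₘ)² = 1/49
I = +1·√(0.0204082/4π) = 0.04029926

0.040299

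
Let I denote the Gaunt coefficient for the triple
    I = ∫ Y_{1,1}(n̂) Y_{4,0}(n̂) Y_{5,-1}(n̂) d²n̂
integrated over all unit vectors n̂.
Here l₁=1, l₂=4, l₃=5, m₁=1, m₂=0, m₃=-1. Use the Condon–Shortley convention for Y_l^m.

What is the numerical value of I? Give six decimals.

-0.190188

Checks pass: Σm=0; 10 even; l₃=5∈[3,5].
(2·1+1)(2·4+1)(2·5+1) = 297
Δ: 0! 2! 8! / 11! → 1/495
sum: t=0:+1/576 = 1/576
3j²(1 4 5; 0 0 0) = Δ·Π!·Σ² = 5/99  (sign -1)
sum: t=0:+1/1152 = 1/1152
3j²(1 4 5; 1 0 -1) = Δ·Π!·Σ² = 1/33  (sign +1)
combine: 4πI² = 297·5/99·1/33 = 5/11
take √, sign -1: I = -0.19018827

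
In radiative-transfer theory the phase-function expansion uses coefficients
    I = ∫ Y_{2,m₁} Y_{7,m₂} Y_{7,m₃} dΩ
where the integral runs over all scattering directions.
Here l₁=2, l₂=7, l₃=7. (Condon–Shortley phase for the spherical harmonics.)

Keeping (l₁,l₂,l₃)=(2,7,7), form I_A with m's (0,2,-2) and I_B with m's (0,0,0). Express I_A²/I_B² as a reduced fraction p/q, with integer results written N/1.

l's match ⇒ only the (l;m) 3-j factors differ between A and B.
A: triangle coeff Δ(2,7,7) = 1/185640; Σ_t [0,2]: t=0:+1/8709120 t=1:−1/967680 t=2:+1/2419200 = -11/21772800; (3j)²=242/23205 [(2 7 7; 0 2 -2)], sign=+1
B: triangle coeff Δ(2,7,7) = 1/185640; Σ_t [0,2]: t=0:+1/2419200 t=1:−1/518400 t=2:+1/2419200 = -1/907200; (3j)²=56/3315 [(2 7 7; 0 0 0)], sign=+1
I_A²/I_B² = (242/23205)/(56/3315) = 121/196

121/196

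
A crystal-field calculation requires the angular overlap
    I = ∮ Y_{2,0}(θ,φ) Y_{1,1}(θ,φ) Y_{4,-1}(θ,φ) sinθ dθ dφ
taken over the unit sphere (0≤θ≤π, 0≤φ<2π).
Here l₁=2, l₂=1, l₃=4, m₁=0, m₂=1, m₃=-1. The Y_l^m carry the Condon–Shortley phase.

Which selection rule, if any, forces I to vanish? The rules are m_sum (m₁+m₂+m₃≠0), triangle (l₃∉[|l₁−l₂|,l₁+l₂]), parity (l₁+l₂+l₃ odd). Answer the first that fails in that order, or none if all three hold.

Σmᵢ = 0  ✓
l₃∈[|l₁−l₂|,l₁+l₂]=[1,3], have l₃=4  ✗
Σlᵢ = 7 ⇒ odd

triangle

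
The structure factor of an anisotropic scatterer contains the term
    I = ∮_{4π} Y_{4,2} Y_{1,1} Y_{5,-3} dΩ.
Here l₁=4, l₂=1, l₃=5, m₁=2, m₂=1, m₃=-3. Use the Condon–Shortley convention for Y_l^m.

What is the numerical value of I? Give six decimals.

-0.259847

Checks pass: Σm=0; 10 even; l₃=5∈[3,5].
(2·4+1)(2·1+1)(2·5+1) = 297
Δ: 0! 8! 2! / 11! → 1/495
sum: t=0:+1/576 = 1/576
3j²(4 1 5; 0 0 0) = Δ·Π!·Σ² = 5/99  (sign -1)
sum: t=0:+1/2880 = 1/2880
3j²(4 1 5; 2 1 -3) = Δ·Π!·Σ² = 28/495  (sign +1)
combine: 4πI² = 297·5/99·28/495 = 28/33
take √, sign -1: I = -0.25984664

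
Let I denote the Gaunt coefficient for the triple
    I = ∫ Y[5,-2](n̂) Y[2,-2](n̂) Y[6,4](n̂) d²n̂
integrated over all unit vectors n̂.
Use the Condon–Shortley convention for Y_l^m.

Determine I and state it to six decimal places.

L=13 odd ⇒ parity kills the (l;000) factor ⇒ I = 0

0.000000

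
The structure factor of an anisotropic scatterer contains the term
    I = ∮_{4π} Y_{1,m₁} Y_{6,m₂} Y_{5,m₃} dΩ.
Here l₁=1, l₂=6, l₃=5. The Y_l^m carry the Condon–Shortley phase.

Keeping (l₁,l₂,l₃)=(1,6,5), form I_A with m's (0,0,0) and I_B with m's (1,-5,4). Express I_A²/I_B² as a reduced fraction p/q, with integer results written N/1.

Shared (l₁,l₂,l₃)=(1,6,5): N and (l;000)² cancel in I_A²/I_B².
A: Δ = 2!·0!·10!/13! = 1/858; Racah Σ t=1..1: t=1:−1/14400 = -1/14400; ⇒ 3j(1 6 5; 0 0 0)² = 6/143, sgn +1
B: Δ = 2!·0!·10!/13! = 1/858; Racah Σ t=0..0: t=0:+1/725760 = 1/725760; ⇒ 3j(1 6 5; 1 -5 4)² = 5/78, sgn -1
I_A²/I_B² = (6/143)/(5/78) = 36/55

36/55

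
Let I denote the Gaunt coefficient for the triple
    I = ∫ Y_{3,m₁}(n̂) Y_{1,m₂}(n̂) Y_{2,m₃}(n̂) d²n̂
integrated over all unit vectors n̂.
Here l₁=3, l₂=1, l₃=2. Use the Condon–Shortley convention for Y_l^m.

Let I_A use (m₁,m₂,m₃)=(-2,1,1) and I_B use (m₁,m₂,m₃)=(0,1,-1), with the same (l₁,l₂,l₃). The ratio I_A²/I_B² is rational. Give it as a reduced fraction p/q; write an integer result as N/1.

Same 3,1,2: normalisation and zero-m 3j drop out of the ratio.
A: Δ: 2! 4! 0! / 7! → 1/105; sum: t=2:+1/12 = 1/12; 3j²(3 1 2; -2 1 1) = Δ·Π!·Σ² = 2/21  (sign -1)
B: Δ: 2! 4! 0! / 7! → 1/105; sum: t=2:+1/12 = 1/12; 3j²(3 1 2; 0 1 -1) = Δ·Π!·Σ² = 1/35  (sign -1)
I_A²/I_B² = (2/21)/(1/35) = 10/3

10/3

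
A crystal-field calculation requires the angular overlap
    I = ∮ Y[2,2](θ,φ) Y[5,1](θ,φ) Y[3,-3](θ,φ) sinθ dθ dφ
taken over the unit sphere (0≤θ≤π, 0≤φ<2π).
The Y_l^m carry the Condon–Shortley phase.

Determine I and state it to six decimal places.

Checks pass: Σm=0; 10 even; l₃=3∈[3,7].
(2·2+1)(2·5+1)(2·3+1) = 385
Δ: 4! 0! 6! / 11! → 1/2310
sum: t=2:+1/144 = 1/144
3j²(2 5 3; 0 0 0) = Δ·Π!·Σ² = 10/231  (sign -1)
sum: t=0:+1/17280 = 1/17280
3j²(2 5 3; 2 1 -3) = Δ·Π!·Σ² = 1/2310  (sign +1)
combine: 4πI² = 385·10/231·1/2310 = 5/693
take √, sign -1: I = -0.02396147

-0.023961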